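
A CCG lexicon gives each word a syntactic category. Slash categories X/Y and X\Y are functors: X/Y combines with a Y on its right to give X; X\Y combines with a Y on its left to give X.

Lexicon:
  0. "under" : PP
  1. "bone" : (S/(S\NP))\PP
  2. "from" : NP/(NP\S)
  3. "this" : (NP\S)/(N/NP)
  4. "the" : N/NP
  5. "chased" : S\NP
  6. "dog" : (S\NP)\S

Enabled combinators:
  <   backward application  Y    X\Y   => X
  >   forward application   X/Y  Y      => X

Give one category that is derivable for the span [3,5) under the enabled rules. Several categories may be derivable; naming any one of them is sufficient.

[0,7] S   >
  [0,2] S/(S\NP)   <
    [0,1] "under" : PP
    [1,2] "bone" : (S/(S\NP))\PP
  [2,7] S\NP   <
    [2,6] S   <
      [2,5] NP   >
        [2,3] "from" : NP/(NP\S)
        [3,5] NP\S   >
          [3,4] "this" : (NP\S)/(N/NP)
          [4,5] "the" : N/NP
      [5,6] "chased" : S\NP
    [6,7] "dog" : (S\NP)\S

NP\S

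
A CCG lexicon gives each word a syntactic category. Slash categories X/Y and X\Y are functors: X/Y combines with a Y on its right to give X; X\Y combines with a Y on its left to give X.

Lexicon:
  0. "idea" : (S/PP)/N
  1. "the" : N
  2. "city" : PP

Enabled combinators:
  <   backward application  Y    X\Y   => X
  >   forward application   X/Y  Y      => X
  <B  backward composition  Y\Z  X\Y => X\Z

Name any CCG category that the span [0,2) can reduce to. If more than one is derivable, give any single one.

S/PP

[0,3] S   >
  [0,2] S/PP   >
    [0,1] "idea" : (S/PP)/N
    [1,2] "the" : N
  [2,3] "city" : PP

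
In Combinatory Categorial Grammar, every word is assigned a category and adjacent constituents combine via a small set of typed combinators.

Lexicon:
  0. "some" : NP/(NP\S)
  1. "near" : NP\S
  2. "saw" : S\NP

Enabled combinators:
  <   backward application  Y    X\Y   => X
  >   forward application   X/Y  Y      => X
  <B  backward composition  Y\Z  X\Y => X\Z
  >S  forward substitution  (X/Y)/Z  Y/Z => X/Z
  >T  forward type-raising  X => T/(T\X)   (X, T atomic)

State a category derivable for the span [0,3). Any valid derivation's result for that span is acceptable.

[0,3] S   <
  [0,2] NP   >
    [0,1] "some" : NP/(NP\S)
    [1,2] "near" : NP\S
  [2,3] "saw" : S\NP

S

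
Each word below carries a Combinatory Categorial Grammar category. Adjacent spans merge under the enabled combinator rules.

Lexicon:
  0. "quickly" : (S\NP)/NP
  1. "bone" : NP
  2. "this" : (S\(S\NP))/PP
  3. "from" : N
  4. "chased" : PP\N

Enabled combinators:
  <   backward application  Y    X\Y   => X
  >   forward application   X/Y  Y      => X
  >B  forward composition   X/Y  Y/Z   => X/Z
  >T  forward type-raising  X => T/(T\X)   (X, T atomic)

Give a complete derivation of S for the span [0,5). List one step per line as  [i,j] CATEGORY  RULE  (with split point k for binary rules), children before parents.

[0,1] (S\NP)/NP  lex  "quickly"
[1,2] NP  lex  "bone"
[0,2] S\NP  >  k=1
[2,3] (S\(S\NP))/PP  lex  "this"
[3,4] N  lex  "from"
[3,4] PP/(PP\N)  >T
[4,5] PP\N  lex  "chased"
[3,5] PP  >  k=4
[2,5] S\(S\NP)  >  k=3
[0,5] S  <  k=2

[0,5] S   <
  [0,2] S\NP   >
    [0,1] "quickly" : (S\NP)/NP
    [1,2] "bone" : NP
  [2,5] S\(S\NP)   >
    [2,3] "this" : (S\(S\NP))/PP
    [3,5] PP   >
      [3,4] PP/(PP\N)   >T
        [3,4] "from" : N
      [4,5] "chased" : PP\N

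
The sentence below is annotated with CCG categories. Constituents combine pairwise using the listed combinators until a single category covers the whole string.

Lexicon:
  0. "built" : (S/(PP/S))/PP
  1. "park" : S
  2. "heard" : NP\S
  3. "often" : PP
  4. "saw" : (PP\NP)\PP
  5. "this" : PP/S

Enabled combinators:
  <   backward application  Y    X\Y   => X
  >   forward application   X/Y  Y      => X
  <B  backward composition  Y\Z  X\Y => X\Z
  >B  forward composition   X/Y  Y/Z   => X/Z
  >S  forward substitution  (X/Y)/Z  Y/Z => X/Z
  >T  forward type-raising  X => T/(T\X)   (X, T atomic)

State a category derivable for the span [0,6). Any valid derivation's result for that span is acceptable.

S

[0,6] S   >
  [0,5] S/(PP/S)   >
    [0,1] "built" : (S/(PP/S))/PP
    [1,5] PP   <
      [1,3] NP   <
        [1,2] "park" : S
        [2,3] "heard" : NP\S
      [3,5] PP\NP   <
        [3,4] "often" : PP
        [4,5] "saw" : (PP\NP)\PP
  [5,6] "this" : PP/S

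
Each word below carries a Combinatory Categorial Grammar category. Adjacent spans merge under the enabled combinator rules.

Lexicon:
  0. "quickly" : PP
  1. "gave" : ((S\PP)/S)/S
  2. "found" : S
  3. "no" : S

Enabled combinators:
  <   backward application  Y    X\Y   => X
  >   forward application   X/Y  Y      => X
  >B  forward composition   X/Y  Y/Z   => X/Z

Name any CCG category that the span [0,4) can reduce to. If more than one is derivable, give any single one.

[0,4] S   <
  [0,1] "quickly" : PP
  [1,4] S\PP   >
    [1,3] (S\PP)/S   >
      [1,2] "gave" : ((S\PP)/S)/S
      [2,3] "found" : S
    [3,4] "no" : S

S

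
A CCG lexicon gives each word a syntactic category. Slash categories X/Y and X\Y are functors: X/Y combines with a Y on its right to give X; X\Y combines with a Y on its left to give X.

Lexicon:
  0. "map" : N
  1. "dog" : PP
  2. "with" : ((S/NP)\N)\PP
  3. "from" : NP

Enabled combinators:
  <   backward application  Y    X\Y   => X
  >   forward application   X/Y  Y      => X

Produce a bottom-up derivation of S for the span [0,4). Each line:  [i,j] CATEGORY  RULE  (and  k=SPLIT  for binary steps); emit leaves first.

[0,1] N  lex  "map"
[1,2] PP  lex  "dog"
[2,3] ((S/NP)\N)\PP  lex  "with"
[1,3] (S/NP)\N  <  k=2
[0,3] S/NP  <  k=1
[3,4] NP  lex  "from"
[0,4] S  >  k=3

[0,4] S   >
  [0,3] S/NP   <
    [0,1] "map" : N
    [1,3] (S/NP)\N   <
      [1,2] "dog" : PP
      [2,3] "with" : ((S/NP)\N)\PP
  [3,4] "from" : NP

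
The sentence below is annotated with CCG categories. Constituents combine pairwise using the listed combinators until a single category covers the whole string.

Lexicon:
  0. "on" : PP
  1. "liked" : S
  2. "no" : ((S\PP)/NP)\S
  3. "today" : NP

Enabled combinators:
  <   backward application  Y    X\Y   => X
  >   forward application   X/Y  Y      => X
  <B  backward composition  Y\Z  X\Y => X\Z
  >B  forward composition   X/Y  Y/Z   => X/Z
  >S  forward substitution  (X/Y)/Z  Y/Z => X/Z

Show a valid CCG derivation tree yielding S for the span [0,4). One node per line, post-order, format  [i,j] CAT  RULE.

[0,4] S   <
  [0,1] "on" : PP
  [1,4] S\PP   >
    [1,3] (S\PP)/NP   <
      [1,2] "liked" : S
      [2,3] "no" : ((S\PP)/NP)\S
    [3,4] "today" : NP

[0,1] PP  lex  "on"
[1,2] S  lex  "liked"
[2,3] ((S\PP)/NP)\S  lex  "no"
[1,3] (S\PP)/NP  <  k=2
[3,4] NP  lex  "today"
[1,4] S\PP  >  k=3
[0,4] S  <  k=1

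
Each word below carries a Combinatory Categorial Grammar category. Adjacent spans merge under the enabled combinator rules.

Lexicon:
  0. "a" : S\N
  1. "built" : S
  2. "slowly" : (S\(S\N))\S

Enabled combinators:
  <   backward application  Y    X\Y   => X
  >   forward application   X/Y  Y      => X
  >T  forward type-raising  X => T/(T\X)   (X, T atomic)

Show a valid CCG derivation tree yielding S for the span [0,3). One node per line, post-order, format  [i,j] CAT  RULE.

[0,1] S\N  lex  "a"
[1,2] S  lex  "built"
[2,3] (S\(S\N))\S  lex  "slowly"
[1,3] S\(S\N)  <  k=2
[0,3] S  <  k=1

[0,3] S   <
  [0,1] "a" : S\N
  [1,3] S\(S\N)   <
    [1,2] "built" : S
    [2,3] "slowly" : (S\(S\N))\S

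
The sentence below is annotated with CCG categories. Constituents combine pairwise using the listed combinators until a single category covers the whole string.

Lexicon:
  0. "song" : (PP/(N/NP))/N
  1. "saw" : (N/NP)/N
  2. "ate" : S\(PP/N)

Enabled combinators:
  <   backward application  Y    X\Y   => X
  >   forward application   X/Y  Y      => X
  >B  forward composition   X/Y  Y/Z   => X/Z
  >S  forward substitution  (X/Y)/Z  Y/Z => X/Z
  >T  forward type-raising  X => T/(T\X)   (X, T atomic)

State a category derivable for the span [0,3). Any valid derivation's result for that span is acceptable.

S

[0,3] S   <
  [0,2] PP/N   >S
    [0,1] "song" : (PP/(N/NP))/N
    [1,2] "saw" : (N/NP)/N
  [2,3] "ate" : S\(PP/N)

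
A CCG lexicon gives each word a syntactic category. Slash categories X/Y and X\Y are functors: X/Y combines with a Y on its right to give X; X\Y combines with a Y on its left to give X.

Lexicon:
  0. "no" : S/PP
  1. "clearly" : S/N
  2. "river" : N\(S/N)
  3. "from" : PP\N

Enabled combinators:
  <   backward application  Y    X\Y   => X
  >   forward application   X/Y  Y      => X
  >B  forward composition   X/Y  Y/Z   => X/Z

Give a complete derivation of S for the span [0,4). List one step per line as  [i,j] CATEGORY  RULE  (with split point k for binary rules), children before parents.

[0,4] S   >
  [0,1] "no" : S/PP
  [1,4] PP   <
    [1,3] N   <
      [1,2] "clearly" : S/N
      [2,3] "river" : N\(S/N)
    [3,4] "from" : PP\N

[0,1] S/PP  lex  "no"
[1,2] S/N  lex  "clearly"
[2,3] N\(S/N)  lex  "river"
[1,3] N  <  k=2
[3,4] PP\N  lex  "from"
[1,4] PP  <  k=3
[0,4] S  >  k=1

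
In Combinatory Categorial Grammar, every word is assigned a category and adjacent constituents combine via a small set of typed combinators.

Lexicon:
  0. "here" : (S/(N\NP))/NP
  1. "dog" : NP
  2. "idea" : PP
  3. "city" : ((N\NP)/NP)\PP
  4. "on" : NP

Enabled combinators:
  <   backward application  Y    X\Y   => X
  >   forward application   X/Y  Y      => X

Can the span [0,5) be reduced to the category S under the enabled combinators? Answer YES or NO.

[0,5] S   >
  [0,2] S/(N\NP)   >
    [0,1] "here" : (S/(N\NP))/NP
    [1,2] "dog" : NP
  [2,5] N\NP   >
    [2,4] (N\NP)/NP   <
      [2,3] "idea" : PP
      [3,4] "city" : ((N\NP)/NP)\PP
    [4,5] "on" : NP

YES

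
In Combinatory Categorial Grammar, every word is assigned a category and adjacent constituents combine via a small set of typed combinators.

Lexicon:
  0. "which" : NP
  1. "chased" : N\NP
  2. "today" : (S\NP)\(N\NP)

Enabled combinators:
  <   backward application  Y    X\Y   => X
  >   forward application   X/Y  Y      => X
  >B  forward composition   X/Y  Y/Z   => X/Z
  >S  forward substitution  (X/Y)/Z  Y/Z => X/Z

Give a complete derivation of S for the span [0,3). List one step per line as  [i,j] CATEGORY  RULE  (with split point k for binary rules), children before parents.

[0,1] NP  lex  "which"
[1,2] N\NP  lex  "chased"
[2,3] (S\NP)\(N\NP)  lex  "today"
[1,3] S\NP  <  k=2
[0,3] S  <  k=1

[0,3] S   <
  [0,1] "which" : NP
  [1,3] S\NP   <
    [1,2] "chased" : N\NP
    [2,3] "today" : (S\NP)\(N\NP)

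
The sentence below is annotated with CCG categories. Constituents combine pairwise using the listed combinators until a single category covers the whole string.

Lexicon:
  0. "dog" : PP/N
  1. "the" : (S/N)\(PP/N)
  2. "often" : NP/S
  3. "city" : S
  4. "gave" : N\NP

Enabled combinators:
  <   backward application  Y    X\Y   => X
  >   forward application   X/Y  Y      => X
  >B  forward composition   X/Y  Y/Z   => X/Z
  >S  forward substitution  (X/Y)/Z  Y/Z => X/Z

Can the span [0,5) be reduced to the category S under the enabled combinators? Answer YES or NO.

YES

[0,5] S   >
  [0,2] S/N   <
    [0,1] "dog" : PP/N
    [1,2] "the" : (S/N)\(PP/N)
  [2,5] N   <
    [2,4] NP   >
      [2,3] "often" : NP/S
      [3,4] "city" : S
    [4,5] "gave" : N\NP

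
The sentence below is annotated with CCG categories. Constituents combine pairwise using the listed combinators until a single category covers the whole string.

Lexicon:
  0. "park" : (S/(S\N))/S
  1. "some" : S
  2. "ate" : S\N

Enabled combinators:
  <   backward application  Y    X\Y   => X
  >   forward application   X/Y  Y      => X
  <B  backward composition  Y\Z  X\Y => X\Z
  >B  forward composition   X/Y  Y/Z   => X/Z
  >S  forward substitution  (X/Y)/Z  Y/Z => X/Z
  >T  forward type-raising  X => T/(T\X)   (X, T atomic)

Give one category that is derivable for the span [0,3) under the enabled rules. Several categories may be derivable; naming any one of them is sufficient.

[0,3] S   >
  [0,2] S/(S\N)   >
    [0,1] "park" : (S/(S\N))/S
    [1,2] "some" : S
  [2,3] "ate" : S\N

S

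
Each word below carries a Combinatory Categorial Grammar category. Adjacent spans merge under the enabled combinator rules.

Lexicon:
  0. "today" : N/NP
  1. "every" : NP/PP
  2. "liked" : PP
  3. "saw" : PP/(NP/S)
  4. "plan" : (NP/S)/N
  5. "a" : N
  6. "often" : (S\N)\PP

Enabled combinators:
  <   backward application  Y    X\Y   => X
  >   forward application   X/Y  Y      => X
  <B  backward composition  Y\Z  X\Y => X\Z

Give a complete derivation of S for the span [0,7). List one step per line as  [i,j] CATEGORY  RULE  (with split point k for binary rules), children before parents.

[0,1] N/NP  lex  "today"
[1,2] NP/PP  lex  "every"
[2,3] PP  lex  "liked"
[1,3] NP  >  k=2
[0,3] N  >  k=1
[3,4] PP/(NP/S)  lex  "saw"
[4,5] (NP/S)/N  lex  "plan"
[5,6] N  lex  "a"
[4,6] NP/S  >  k=5
[3,6] PP  >  k=4
[6,7] (S\N)\PP  lex  "often"
[3,7] S\N  <  k=6
[0,7] S  <  k=3

[0,7] S   <
  [0,3] N   >
    [0,1] "today" : N/NP
    [1,3] NP   >
      [1,2] "every" : NP/PP
      [2,3] "liked" : PP
  [3,7] S\N   <
    [3,6] PP   >
      [3,4] "saw" : PP/(NP/S)
      [4,6] NP/S   >
        [4,5] "plan" : (NP/S)/N
        [5,6] "a" : N
    [6,7] "often" : (S\N)\PP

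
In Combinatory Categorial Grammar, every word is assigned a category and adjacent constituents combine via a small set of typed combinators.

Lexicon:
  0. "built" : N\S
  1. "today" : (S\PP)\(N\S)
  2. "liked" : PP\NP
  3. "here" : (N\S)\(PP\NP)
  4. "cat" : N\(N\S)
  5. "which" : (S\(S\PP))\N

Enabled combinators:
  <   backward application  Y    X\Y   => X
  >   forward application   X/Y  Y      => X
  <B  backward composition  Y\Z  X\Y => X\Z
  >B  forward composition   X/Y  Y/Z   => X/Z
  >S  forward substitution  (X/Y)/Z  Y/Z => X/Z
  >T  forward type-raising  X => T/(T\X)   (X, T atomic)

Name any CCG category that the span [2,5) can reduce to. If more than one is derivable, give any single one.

[0,6] S   <
  [0,2] S\PP   <
    [0,1] "built" : N\S
    [1,2] "today" : (S\PP)\(N\S)
  [2,6] S\(S\PP)   <
    [2,5] N   <
      [2,4] N\S   <
        [2,3] "liked" : PP\NP
        [3,4] "here" : (N\S)\(PP\NP)
      [4,5] "cat" : N\(N\S)
    [5,6] "which" : (S\(S\PP))\N

N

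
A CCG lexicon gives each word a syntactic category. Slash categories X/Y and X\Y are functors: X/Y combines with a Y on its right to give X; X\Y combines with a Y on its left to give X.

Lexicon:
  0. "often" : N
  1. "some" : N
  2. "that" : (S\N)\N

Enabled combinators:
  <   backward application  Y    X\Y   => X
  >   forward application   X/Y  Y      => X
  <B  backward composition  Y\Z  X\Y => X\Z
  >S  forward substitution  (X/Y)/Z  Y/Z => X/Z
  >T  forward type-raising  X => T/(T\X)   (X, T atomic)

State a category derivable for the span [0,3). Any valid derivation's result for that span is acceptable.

S

[0,3] S   >
  [0,1] S/(S\N)   >T
    [0,1] "often" : N
  [1,3] S\N   <
    [1,2] "some" : N
    [2,3] "that" : (S\N)\N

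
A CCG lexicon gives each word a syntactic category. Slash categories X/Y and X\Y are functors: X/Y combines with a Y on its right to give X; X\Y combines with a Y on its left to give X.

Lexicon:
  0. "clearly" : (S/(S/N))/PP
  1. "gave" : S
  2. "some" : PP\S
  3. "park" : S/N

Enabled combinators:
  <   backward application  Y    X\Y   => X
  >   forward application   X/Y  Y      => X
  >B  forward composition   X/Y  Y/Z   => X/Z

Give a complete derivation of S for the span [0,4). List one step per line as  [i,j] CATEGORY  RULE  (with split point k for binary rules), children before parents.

[0,1] (S/(S/N))/PP  lex  "clearly"
[1,2] S  lex  "gave"
[2,3] PP\S  lex  "some"
[1,3] PP  <  k=2
[0,3] S/(S/N)  >  k=1
[3,4] S/N  lex  "park"
[0,4] S  >  k=3

[0,4] S   >
  [0,3] S/(S/N)   >
    [0,1] "clearly" : (S/(S/N))/PP
    [1,3] PP   <
      [1,2] "gave" : S
      [2,3] "some" : PP\S
  [3,4] "park" : S/N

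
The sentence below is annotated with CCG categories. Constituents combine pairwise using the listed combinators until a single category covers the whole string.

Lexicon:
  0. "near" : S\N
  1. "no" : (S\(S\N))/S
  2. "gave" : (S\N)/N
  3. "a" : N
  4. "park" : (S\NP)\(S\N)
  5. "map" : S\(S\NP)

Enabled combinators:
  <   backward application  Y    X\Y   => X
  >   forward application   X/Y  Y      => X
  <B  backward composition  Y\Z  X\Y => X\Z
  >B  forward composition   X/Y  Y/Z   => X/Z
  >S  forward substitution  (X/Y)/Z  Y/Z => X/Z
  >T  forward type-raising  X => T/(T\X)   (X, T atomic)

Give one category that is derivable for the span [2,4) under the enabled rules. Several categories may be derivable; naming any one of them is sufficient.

S\N

[0,6] S   <
  [0,1] "near" : S\N
  [1,6] S\(S\N)   >
    [1,2] "no" : (S\(S\N))/S
    [2,6] S   <
      [2,5] S\NP   <
        [2,4] S\N   >
          [2,3] "gave" : (S\N)/N
          [3,4] "a" : N
        [4,5] "park" : (S\NP)\(S\N)
      [5,6] "map" : S\(S\NP)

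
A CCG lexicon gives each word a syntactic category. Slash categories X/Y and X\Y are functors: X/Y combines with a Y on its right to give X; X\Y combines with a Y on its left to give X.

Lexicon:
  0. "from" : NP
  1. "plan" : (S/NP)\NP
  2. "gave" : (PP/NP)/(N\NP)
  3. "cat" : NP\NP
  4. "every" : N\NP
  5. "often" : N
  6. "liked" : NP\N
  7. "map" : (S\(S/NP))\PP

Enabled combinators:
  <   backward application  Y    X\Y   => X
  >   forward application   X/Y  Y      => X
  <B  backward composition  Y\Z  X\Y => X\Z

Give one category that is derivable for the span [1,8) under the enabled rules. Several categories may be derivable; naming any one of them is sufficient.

S\NP

[0,8] S   <
  [0,1] "from" : NP
  [1,8] S\NP   <B
    [1,2] "plan" : (S/NP)\NP
    [2,8] S\(S/NP)   <
      [2,7] PP   >
        [2,5] PP/NP   >
          [2,3] "gave" : (PP/NP)/(N\NP)
          [3,5] N\NP   <B
            [3,4] "cat" : NP\NP
            [4,5] "every" : N\NP
        [5,7] NP   <
          [5,6] "often" : N
          [6,7] "liked" : NP\N
      [7,8] "map" : (S\(S/NP))\PP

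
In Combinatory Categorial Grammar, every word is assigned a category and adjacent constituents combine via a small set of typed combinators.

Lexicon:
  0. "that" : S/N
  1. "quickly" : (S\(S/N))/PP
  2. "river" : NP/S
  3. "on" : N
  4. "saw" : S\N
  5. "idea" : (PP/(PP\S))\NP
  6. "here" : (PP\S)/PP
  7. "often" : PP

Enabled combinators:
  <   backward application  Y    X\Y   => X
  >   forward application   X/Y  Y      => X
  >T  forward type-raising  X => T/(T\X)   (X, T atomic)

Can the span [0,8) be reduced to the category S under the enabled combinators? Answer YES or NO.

YES

[0,8] S   <
  [0,1] "that" : S/N
  [1,8] S\(S/N)   >
    [1,2] "quickly" : (S\(S/N))/PP
    [2,8] PP   >
      [2,6] PP/(PP\S)   <
        [2,5] NP   >
          [2,3] "river" : NP/S
          [3,5] S   >
            [3,4] S/(S\N)   >T
              [3,4] "on" : N
            [4,5] "saw" : S\N
        [5,6] "idea" : (PP/(PP\S))\NP
      [6,8] PP\S   >
        [6,7] "here" : (PP\S)/PP
        [7,8] "often" : PP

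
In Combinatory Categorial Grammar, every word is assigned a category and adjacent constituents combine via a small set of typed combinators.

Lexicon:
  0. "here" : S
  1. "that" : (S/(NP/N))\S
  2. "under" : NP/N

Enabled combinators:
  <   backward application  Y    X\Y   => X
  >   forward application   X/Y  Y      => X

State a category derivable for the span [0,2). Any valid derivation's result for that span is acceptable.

[0,3] S   >
  [0,2] S/(NP/N)   <
    [0,1] "here" : S
    [1,2] "that" : (S/(NP/N))\S
  [2,3] "under" : NP/N

S/(NP/N)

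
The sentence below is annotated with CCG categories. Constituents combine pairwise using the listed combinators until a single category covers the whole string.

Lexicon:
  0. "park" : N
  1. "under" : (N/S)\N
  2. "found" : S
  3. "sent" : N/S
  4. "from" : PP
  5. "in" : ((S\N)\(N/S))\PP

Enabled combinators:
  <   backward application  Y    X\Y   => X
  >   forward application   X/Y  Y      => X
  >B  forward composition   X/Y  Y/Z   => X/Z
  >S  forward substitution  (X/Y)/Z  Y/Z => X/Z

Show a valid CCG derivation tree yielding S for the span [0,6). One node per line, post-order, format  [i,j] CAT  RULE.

[0,6] S   <
  [0,3] N   >
    [0,2] N/S   <
      [0,1] "park" : N
      [1,2] "under" : (N/S)\N
    [2,3] "found" : S
  [3,6] S\N   <
    [3,4] "sent" : N/S
    [4,6] (S\N)\(N/S)   <
      [4,5] "from" : PP
      [5,6] "in" : ((S\N)\(N/S))\PP

[0,1] N  lex  "park"
[1,2] (N/S)\N  lex  "under"
[0,2] N/S  <  k=1
[2,3] S  lex  "found"
[0,3] N  >  k=2
[3,4] N/S  lex  "sent"
[4,5] PP  lex  "from"
[5,6] ((S\N)\(N/S))\PP  lex  "in"
[4,6] (S\N)\(N/S)  <  k=5
[3,6] S\N  <  k=4
[0,6] S  <  k=3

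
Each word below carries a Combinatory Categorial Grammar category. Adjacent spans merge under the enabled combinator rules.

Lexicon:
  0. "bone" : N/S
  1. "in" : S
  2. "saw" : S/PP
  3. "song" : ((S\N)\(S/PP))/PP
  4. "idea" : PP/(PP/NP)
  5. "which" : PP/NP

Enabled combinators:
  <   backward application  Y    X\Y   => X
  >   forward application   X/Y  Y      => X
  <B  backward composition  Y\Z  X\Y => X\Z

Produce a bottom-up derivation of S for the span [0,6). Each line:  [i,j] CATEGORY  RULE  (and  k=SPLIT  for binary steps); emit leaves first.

[0,1] N/S  lex  "bone"
[1,2] S  lex  "in"
[0,2] N  >  k=1
[2,3] S/PP  lex  "saw"
[3,4] ((S\N)\(S/PP))/PP  lex  "song"
[4,5] PP/(PP/NP)  lex  "idea"
[5,6] PP/NP  lex  "which"
[4,6] PP  >  k=5
[3,6] (S\N)\(S/PP)  >  k=4
[2,6] S\N  <  k=3
[0,6] S  <  k=2

[0,6] S   <
  [0,2] N   >
    [0,1] "bone" : N/S
    [1,2] "in" : S
  [2,6] S\N   <
    [2,3] "saw" : S/PP
    [3,6] (S\N)\(S/PP)   >
      [3,4] "song" : ((S\N)\(S/PP))/PP
      [4,6] PP   >
        [4,5] "idea" : PP/(PP/NP)
        [5,6] "which" : PP/NP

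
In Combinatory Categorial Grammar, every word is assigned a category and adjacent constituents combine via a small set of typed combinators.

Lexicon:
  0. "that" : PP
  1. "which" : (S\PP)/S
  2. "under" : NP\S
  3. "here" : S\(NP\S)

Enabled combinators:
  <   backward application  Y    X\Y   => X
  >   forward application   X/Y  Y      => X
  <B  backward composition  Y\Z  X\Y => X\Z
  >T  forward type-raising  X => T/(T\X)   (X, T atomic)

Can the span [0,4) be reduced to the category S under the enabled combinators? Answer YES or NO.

YES

[0,4] S   >
  [0,1] S/(S\PP)   >T
    [0,1] "that" : PP
  [1,4] S\PP   >
    [1,2] "which" : (S\PP)/S
    [2,4] S   <
      [2,3] "under" : NP\S
      [3,4] "here" : S\(NP\S)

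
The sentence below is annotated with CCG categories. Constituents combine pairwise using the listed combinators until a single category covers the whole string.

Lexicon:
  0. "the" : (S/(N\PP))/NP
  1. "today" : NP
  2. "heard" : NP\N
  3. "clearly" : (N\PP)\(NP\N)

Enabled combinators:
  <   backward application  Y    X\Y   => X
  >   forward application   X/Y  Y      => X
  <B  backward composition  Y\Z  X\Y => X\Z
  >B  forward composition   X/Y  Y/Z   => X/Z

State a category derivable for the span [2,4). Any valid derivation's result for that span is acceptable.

N\PP

[0,4] S   >
  [0,2] S/(N\PP)   >
    [0,1] "the" : (S/(N\PP))/NP
    [1,2] "today" : NP
  [2,4] N\PP   <
    [2,3] "heard" : NP\N
    [3,4] "clearly" : (N\PP)\(NP\N)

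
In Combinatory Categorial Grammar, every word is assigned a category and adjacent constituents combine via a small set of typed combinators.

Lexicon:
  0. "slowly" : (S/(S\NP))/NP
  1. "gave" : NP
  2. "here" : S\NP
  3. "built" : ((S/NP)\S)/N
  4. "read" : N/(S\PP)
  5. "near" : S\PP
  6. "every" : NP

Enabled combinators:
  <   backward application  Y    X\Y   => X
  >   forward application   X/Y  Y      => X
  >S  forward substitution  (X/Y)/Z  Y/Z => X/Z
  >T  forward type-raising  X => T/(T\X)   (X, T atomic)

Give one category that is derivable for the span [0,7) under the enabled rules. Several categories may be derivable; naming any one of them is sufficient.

S

[0,7] S   >
  [0,6] S/NP   <
    [0,3] S   >
      [0,2] S/(S\NP)   >
        [0,1] "slowly" : (S/(S\NP))/NP
        [1,2] "gave" : NP
      [2,3] "here" : S\NP
    [3,6] (S/NP)\S   >
      [3,4] "built" : ((S/NP)\S)/N
      [4,6] N   >
        [4,5] "read" : N/(S\PP)
        [5,6] "near" : S\PP
  [6,7] "every" : NP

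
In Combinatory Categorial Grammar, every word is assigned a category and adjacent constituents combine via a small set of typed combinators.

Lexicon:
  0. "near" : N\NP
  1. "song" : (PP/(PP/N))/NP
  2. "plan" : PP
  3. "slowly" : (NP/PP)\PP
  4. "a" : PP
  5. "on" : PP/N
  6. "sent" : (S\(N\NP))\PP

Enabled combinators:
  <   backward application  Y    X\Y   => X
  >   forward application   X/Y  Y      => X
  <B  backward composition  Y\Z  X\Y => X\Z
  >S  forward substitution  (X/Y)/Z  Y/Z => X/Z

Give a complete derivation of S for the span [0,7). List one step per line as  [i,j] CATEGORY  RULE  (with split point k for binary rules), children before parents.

[0,1] N\NP  lex  "near"
[1,2] (PP/(PP/N))/NP  lex  "song"
[2,3] PP  lex  "plan"
[3,4] (NP/PP)\PP  lex  "slowly"
[2,4] NP/PP  <  k=3
[4,5] PP  lex  "a"
[2,5] NP  >  k=4
[1,5] PP/(PP/N)  >  k=2
[5,6] PP/N  lex  "on"
[1,6] PP  >  k=5
[6,7] (S\(N\NP))\PP  lex  "sent"
[1,7] S\(N\NP)  <  k=6
[0,7] S  <  k=1

[0,7] S   <
  [0,1] "near" : N\NP
  [1,7] S\(N\NP)   <
    [1,6] PP   >
      [1,5] PP/(PP/N)   >
        [1,2] "song" : (PP/(PP/N))/NP
        [2,5] NP   >
          [2,4] NP/PP   <
            [2,3] "plan" : PP
            [3,4] "slowly" : (NP/PP)\PP
          [4,5] "a" : PP
      [5,6] "on" : PP/N
    [6,7] "sent" : (S\(N\NP))\PP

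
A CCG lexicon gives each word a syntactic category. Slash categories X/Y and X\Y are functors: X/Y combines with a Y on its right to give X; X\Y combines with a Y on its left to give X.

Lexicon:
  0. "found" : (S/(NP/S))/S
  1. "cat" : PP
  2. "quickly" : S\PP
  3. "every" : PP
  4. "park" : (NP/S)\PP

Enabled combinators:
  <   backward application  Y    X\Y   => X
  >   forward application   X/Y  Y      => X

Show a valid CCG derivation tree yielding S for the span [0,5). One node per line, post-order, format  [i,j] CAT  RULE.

[0,1] (S/(NP/S))/S  lex  "found"
[1,2] PP  lex  "cat"
[2,3] S\PP  lex  "quickly"
[1,3] S  <  k=2
[0,3] S/(NP/S)  >  k=1
[3,4] PP  lex  "every"
[4,5] (NP/S)\PP  lex  "park"
[3,5] NP/S  <  k=4
[0,5] S  >  k=3

[0,5] S   >
  [0,3] S/(NP/S)   >
    [0,1] "found" : (S/(NP/S))/S
    [1,3] S   <
      [1,2] "cat" : PP
      [2,3] "quickly" : S\PP
  [3,5] NP/S   <
    [3,4] "every" : PP
    [4,5] "park" : (NP/S)\PP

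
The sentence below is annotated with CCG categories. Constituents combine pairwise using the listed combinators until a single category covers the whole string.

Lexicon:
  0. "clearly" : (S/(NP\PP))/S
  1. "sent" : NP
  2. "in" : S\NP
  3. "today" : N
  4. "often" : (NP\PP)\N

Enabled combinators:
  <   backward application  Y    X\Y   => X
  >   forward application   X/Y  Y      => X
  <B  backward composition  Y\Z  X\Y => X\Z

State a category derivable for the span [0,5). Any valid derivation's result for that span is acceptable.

[0,5] S   >
  [0,3] S/(NP\PP)   >
    [0,1] "clearly" : (S/(NP\PP))/S
    [1,3] S   <
      [1,2] "sent" : NP
      [2,3] "in" : S\NP
  [3,5] NP\PP   <
    [3,4] "today" : N
    [4,5] "often" : (NP\PP)\N

S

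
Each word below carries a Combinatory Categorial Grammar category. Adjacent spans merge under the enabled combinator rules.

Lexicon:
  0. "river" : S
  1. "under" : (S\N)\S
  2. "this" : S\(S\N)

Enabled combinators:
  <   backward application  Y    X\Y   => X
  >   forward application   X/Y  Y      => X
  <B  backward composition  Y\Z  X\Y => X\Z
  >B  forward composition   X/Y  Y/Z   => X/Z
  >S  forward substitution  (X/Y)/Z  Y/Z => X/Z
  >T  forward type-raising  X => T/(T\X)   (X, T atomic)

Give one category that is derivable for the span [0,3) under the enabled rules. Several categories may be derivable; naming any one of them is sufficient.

S

[0,3] S   <
  [0,2] S\N   <
    [0,1] "river" : S
    [1,2] "under" : (S\N)\S
  [2,3] "this" : S\(S\N)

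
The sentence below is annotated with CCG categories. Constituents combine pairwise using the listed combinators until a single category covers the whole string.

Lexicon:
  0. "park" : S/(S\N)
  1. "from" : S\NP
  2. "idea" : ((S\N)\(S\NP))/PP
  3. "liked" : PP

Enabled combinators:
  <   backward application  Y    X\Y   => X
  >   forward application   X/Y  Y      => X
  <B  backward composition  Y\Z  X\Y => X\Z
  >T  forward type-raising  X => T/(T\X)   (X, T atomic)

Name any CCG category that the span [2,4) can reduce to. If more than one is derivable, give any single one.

[0,4] S   >
  [0,1] "park" : S/(S\N)
  [1,4] S\N   <
    [1,2] "from" : S\NP
    [2,4] (S\N)\(S\NP)   >
      [2,3] "idea" : ((S\N)\(S\NP))/PP
      [3,4] "liked" : PP

(S\N)\(S\NP)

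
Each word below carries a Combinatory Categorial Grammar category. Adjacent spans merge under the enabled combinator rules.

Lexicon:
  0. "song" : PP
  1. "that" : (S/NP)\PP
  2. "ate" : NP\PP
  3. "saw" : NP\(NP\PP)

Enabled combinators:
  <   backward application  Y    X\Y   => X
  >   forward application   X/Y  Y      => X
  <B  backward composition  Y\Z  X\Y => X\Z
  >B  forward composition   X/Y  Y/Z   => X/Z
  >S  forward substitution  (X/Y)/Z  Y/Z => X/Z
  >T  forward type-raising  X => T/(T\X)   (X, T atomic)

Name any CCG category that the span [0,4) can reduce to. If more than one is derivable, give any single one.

S

[0,4] S   >
  [0,2] S/NP   <
    [0,1] "song" : PP
    [1,2] "that" : (S/NP)\PP
  [2,4] NP   <
    [2,3] "ate" : NP\PP
    [3,4] "saw" : NP\(NP\PP)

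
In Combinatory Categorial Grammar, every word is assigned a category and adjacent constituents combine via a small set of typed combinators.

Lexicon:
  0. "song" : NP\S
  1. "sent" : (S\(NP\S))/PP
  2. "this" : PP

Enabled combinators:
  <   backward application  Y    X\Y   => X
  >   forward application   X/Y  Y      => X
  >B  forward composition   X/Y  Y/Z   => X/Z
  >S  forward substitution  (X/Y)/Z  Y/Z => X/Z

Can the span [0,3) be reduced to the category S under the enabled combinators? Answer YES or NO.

YES

[0,3] S   <
  [0,1] "song" : NP\S
  [1,3] S\(NP\S)   >
    [1,2] "sent" : (S\(NP\S))/PP
    [2,3] "this" : PP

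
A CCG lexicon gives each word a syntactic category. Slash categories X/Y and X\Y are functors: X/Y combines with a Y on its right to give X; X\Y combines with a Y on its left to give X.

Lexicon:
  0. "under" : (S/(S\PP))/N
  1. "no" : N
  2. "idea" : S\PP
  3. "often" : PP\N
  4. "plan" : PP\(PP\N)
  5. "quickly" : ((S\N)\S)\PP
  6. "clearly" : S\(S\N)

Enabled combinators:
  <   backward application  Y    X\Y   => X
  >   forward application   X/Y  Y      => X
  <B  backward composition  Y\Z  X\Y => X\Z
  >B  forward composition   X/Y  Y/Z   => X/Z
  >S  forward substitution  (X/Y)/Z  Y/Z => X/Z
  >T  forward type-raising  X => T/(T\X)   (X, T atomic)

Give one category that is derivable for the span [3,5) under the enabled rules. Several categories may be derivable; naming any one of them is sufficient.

PP

[0,7] S   <
  [0,6] S\N   <
    [0,3] S   >
      [0,2] S/(S\PP)   >
        [0,1] "under" : (S/(S\PP))/N
        [1,2] "no" : N
      [2,3] "idea" : S\PP
    [3,6] (S\N)\S   <
      [3,5] PP   <
        [3,4] "often" : PP\N
        [4,5] "plan" : PP\(PP\N)
      [5,6] "quickly" : ((S\N)\S)\PP
  [6,7] "clearly" : S\(S\N)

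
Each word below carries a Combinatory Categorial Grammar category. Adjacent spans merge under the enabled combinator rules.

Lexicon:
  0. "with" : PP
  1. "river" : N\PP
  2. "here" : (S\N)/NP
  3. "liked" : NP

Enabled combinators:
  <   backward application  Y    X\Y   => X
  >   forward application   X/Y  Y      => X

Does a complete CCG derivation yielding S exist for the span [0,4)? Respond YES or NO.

YES

[0,4] S   <
  [0,2] N   <
    [0,1] "with" : PP
    [1,2] "river" : N\PP
  [2,4] S\N   >
    [2,3] "here" : (S\N)/NP
    [3,4] "liked" : NP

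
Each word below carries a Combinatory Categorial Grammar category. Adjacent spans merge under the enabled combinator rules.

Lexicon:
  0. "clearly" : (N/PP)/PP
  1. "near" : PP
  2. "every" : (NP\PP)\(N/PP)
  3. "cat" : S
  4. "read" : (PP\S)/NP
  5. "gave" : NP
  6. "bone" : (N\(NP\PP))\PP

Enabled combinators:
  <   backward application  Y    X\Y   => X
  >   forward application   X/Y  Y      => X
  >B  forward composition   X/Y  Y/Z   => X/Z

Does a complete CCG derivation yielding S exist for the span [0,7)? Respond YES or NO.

(N/PP)/PP PP (NP\PP)\(N/PP) S (PP\S)/NP NP (N\(NP\PP))\PP
CKY chart[0,7] = {N}; S ∉ chart

NO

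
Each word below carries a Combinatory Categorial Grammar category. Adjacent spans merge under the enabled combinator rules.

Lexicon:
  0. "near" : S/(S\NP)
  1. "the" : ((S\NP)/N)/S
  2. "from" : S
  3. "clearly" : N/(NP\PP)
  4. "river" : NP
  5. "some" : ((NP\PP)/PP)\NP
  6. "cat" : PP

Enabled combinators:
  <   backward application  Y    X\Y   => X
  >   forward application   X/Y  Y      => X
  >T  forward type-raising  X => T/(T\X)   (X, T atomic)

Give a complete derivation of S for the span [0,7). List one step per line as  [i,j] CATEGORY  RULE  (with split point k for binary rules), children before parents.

[0,7] S   >
  [0,1] "near" : S/(S\NP)
  [1,7] S\NP   >
    [1,3] (S\NP)/N   >
      [1,2] "the" : ((S\NP)/N)/S
      [2,3] "from" : S
    [3,7] N   >
      [3,4] "clearly" : N/(NP\PP)
      [4,7] NP\PP   >
        [4,6] (NP\PP)/PP   <
          [4,5] "river" : NP
          [5,6] "some" : ((NP\PP)/PP)\NP
        [6,7] "cat" : PP

[0,1] S/(S\NP)  lex  "near"
[1,2] ((S\NP)/N)/S  lex  "the"
[2,3] S  lex  "from"
[1,3] (S\NP)/N  >  k=2
[3,4] N/(NP\PP)  lex  "clearly"
[4,5] NP  lex  "river"
[5,6] ((NP\PP)/PP)\NP  lex  "some"
[4,6] (NP\PP)/PP  <  k=5
[6,7] PP  lex  "cat"
[4,7] NP\PP  >  k=6
[3,7] N  >  k=4
[1,7] S\NP  >  k=3
[0,7] S  >  k=1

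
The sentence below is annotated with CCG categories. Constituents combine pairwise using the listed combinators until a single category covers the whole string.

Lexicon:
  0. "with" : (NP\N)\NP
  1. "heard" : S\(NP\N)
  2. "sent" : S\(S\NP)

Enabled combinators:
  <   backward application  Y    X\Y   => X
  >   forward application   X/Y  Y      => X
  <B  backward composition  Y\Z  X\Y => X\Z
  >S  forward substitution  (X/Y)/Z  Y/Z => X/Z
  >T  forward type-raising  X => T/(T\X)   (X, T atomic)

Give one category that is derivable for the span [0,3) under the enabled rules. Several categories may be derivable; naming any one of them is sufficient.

[0,3] S   <
  [0,2] S\NP   <B
    [0,1] "with" : (NP\N)\NP
    [1,2] "heard" : S\(NP\N)
  [2,3] "sent" : S\(S\NP)

S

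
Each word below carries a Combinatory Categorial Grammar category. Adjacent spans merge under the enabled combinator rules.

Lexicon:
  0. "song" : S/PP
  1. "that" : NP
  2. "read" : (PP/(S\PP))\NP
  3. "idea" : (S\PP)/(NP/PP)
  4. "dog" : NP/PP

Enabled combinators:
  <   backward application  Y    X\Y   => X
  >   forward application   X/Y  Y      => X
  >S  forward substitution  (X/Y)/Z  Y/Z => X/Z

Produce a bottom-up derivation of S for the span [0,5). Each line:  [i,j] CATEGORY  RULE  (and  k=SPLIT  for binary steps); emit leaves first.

[0,5] S   >
  [0,1] "song" : S/PP
  [1,5] PP   >
    [1,3] PP/(S\PP)   <
      [1,2] "that" : NP
      [2,3] "read" : (PP/(S\PP))\NP
    [3,5] S\PP   >
      [3,4] "idea" : (S\PP)/(NP/PP)
      [4,5] "dog" : NP/PP

[0,1] S/PP  lex  "song"
[1,2] NP  lex  "that"
[2,3] (PP/(S\PP))\NP  lex  "read"
[1,3] PP/(S\PP)  <  k=2
[3,4] (S\PP)/(NP/PP)  lex  "idea"
[4,5] NP/PP  lex  "dog"
[3,5] S\PP  >  k=4
[1,5] PP  >  k=3
[0,5] S  >  k=1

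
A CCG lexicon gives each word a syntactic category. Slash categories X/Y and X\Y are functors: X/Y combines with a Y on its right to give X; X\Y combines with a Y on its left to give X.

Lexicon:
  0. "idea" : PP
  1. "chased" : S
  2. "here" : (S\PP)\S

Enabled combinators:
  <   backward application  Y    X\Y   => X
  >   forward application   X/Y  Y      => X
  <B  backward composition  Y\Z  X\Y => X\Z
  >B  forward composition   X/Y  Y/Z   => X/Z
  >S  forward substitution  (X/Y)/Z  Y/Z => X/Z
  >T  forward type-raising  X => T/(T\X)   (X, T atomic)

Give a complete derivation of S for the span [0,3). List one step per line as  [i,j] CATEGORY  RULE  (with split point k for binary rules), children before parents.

[0,3] S   >
  [0,1] S/(S\PP)   >T
    [0,1] "idea" : PP
  [1,3] S\PP   <
    [1,2] "chased" : S
    [2,3] "here" : (S\PP)\S

[0,1] PP  lex  "idea"
[0,1] S/(S\PP)  >T
[1,2] S  lex  "chased"
[2,3] (S\PP)\S  lex  "here"
[1,3] S\PP  <  k=2
[0,3] S  >  k=1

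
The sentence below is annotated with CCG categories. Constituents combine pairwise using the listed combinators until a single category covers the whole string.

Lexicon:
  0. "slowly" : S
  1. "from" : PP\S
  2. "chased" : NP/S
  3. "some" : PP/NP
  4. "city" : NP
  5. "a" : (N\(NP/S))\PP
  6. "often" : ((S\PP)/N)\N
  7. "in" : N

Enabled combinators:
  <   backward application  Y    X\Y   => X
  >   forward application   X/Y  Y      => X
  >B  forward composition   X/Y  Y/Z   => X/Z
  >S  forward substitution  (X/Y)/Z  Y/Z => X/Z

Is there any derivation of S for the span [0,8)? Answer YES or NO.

YES

[0,8] S   <
  [0,2] PP   <
    [0,1] "slowly" : S
    [1,2] "from" : PP\S
  [2,8] S\PP   >
    [2,7] (S\PP)/N   <
      [2,6] N   <
        [2,3] "chased" : NP/S
        [3,6] N\(NP/S)   <
          [3,5] PP   >
            [3,4] "some" : PP/NP
            [4,5] "city" : NP
          [5,6] "a" : (N\(NP/S))\PP
      [6,7] "often" : ((S\PP)/N)\N
    [7,8] "in" : N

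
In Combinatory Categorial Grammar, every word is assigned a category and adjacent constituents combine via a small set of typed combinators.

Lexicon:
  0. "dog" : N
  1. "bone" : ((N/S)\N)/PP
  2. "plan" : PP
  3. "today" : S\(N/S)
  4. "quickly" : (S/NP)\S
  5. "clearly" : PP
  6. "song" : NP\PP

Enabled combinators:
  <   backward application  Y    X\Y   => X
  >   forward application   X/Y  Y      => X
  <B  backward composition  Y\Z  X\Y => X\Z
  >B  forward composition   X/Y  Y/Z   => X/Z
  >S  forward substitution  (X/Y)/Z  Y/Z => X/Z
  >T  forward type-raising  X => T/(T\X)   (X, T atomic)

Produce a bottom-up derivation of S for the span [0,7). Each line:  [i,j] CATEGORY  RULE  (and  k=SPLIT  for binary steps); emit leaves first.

[0,7] S   >
  [0,5] S/NP   <
    [0,4] S   <
      [0,1] "dog" : N
      [1,4] S\N   <B
        [1,3] (N/S)\N   >
          [1,2] "bone" : ((N/S)\N)/PP
          [2,3] "plan" : PP
        [3,4] "today" : S\(N/S)
    [4,5] "quickly" : (S/NP)\S
  [5,7] NP   <
    [5,6] "clearly" : PP
    [6,7] "song" : NP\PP

[0,1] N  lex  "dog"
[1,2] ((N/S)\N)/PP  lex  "bone"
[2,3] PP  lex  "plan"
[1,3] (N/S)\N  >  k=2
[3,4] S\(N/S)  lex  "today"
[1,4] S\N  <B  k=3
[0,4] S  <  k=1
[4,5] (S/NP)\S  lex  "quickly"
[0,5] S/NP  <  k=4
[5,6] PP  lex  "clearly"
[6,7] NP\PP  lex  "song"
[5,7] NP  <  k=6
[0,7] S  >  k=5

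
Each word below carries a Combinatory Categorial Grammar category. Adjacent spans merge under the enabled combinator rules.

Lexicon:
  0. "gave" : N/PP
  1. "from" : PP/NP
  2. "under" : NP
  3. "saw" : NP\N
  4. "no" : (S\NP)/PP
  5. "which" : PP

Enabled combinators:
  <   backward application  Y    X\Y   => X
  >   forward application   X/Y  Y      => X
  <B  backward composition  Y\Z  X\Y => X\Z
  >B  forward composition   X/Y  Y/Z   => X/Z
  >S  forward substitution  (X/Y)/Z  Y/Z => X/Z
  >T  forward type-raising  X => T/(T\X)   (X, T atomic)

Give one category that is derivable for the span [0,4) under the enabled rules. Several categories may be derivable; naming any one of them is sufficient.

NP

[0,6] S   <
  [0,4] NP   <
    [0,3] N   >
      [0,1] "gave" : N/PP
      [1,3] PP   >
        [1,2] "from" : PP/NP
        [2,3] "under" : NP
    [3,4] "saw" : NP\N
  [4,6] S\NP   >
    [4,5] "no" : (S\NP)/PP
    [5,6] "which" : PP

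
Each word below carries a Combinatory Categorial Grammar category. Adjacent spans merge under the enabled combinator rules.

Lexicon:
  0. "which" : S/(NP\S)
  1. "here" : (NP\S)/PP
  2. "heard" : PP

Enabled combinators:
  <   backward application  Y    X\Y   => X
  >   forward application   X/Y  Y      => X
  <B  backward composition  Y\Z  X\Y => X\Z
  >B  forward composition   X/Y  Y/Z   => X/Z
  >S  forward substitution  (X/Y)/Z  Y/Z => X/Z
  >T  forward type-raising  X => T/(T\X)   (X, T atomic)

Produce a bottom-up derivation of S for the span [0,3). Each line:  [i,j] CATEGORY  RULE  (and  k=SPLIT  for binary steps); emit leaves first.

[0,1] S/(NP\S)  lex  "which"
[1,2] (NP\S)/PP  lex  "here"
[2,3] PP  lex  "heard"
[1,3] NP\S  >  k=2
[0,3] S  >  k=1

[0,3] S   >
  [0,1] "which" : S/(NP\S)
  [1,3] NP\S   >
    [1,2] "here" : (NP\S)/PP
    [2,3] "heard" : PP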